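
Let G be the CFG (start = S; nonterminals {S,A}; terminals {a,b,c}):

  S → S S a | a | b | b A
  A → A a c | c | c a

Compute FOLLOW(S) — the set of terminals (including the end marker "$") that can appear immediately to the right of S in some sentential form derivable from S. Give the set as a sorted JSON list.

Compute FIRST by fixpoint:
iter 1:
  A via A→c: +{c}
  S via S→a: +{a}
  S via S→b: +{b}
  FIRST(S)={a,b}  FIRST(A)={c}
iter 2: done
  FIRST(S)={a,b}  FIRST(A)={c}

Compute FOLLOW by fixpoint:
FOLLOW(S) := {$}
round 1:
  A→A a c: FOLLOW(A) ⊇ FIRST(a) = {a}; new: +{a}
  S→S S a: FOLLOW(S) ⊇ FIRST(S) = {a,b}; new: +{a,b}
  S→b A: FOLLOW(A) ⊇ FOLLOW(S) ⊇ {$,a,b}; new: +{$,b}
  S: {$,a,b}  A: {$,a,b}
round 2: done
  S: {$,a,b}  A: {$,a,b}

FOLLOW(S) = ["$", "a", "b"]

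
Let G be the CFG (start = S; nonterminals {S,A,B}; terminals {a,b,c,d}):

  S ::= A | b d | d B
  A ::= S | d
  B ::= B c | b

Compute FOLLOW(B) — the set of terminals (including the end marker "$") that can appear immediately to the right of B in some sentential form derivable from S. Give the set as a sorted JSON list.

Compute FIRST by fixpoint:
iter 1:
  A via A→d: +{d}
  B via B→b: +{b}
  S via S→A: +{d}
  S via S→b d: +{b}
  S: {b,d}  A: {d}  B: {b}
iter 2:
  A via A→S: +{b}
  S: {b,d}  A: {b,d}  B: {b}
iter 3: (no change)
  S: {b,d}  A: {b,d}  B: {b}

FOLLOW sets:
initialize: $ ∈ FOLLOW(S)
round 1:
  B→B c: FOLLOW(B) ⊇ FIRST(c) = {c}; new: +{c}
  S→A: FOLLOW(A) ⊇ FOLLOW(S) ⊇ {$}; new: +{$}
  S→d B: FOLLOW(B) ⊇ FOLLOW(S) ⊇ {$}; new: +{$}
  FOLLOW(S)={$}  FOLLOW(A)={$}  FOLLOW(B)={$,c}
round 2: (no change)
  FOLLOW(S)={$}  FOLLOW(A)={$}  FOLLOW(B)={$,c}

FOLLOW(B) = ["$", "c"]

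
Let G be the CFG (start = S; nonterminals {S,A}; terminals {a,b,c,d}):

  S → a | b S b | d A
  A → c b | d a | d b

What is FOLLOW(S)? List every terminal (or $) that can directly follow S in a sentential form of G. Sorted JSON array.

FIRST iteration:
pass 1:
  A via A→c b: +{c}
  A via A→d a: +{d}
  S via S→a: +{a}
  S via S→b S b: +{b}
  S via S→d A: +{d}
  FIRST[S]={a,b,d}  FIRST[A]={c,d}
pass 2: — fixpoint
  FIRST[S]={a,b,d}  FIRST[A]={c,d}

FOLLOW iteration:
initialize: $ ∈ FOLLOW(S)
iter 1:
  S→b S b: FOLLOW(S) ⊇ FIRST(b) = {b}; new: +{b}
  S→d A: FOLLOW(A) ⊇ FOLLOW(S) ⊇ {$,b}; new: +{$,b}
  FOLLOW[S]={$,b}  FOLLOW[A]={$,b}
iter 2: (stable)
  FOLLOW[S]={$,b}  FOLLOW[A]={$,b}

FOLLOW(S) = ["$", "b"]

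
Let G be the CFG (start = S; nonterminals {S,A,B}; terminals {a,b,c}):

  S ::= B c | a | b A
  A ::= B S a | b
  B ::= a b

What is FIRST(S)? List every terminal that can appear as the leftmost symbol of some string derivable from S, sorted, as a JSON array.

FIRST sets, iterate to fixpoint:
round 1:
  A via A→b: +{b}
  B via B→a b: +{a}
  S via S→B c: +{a}
  S via S→b A: +{b}
  FIRST[S]={a,b}  FIRST[A]={b}  FIRST[B]={a}
round 2:
  A via A→B S a: +{a}
  FIRST[S]={a,b}  FIRST[A]={a,b}  FIRST[B]={a}
round 3: (stable)
  FIRST[S]={a,b}  FIRST[A]={a,b}  FIRST[B]={a}

FIRST(S) = ["a", "b"]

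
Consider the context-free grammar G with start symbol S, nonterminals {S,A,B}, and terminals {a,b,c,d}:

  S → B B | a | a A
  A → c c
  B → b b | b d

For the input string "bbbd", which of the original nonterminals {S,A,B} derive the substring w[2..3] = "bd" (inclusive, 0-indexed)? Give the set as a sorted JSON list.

Convert to CNF:
  S -> B B | T3 A | a
  A -> T0 T0
  B -> T1 T1 | T1 T2
  T0 -> c
  T1 -> b
  T2 -> d
  T3 -> a

CYK fill (cells [i..j] with 2 ≤ i ≤ j ≤ 3 only):
  T[2,2] 'b' = {T1}  orig:{}
  T[3,3] 'd' = {T2}  orig:{}
  T[2,3] 'bd' = {B}

Original NTs in T[2,3] deriving "bd": ["B"]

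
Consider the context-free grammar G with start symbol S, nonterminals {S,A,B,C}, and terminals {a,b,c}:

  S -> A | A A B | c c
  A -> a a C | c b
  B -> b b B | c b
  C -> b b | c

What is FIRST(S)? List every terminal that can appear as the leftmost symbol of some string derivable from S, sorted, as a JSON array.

Compute FIRST by fixpoint:
round 1:
  A via A→a a C: +{a}
  A via A→c b: +{c}
  B via B→b b B: +{b}
  B via B→c b: +{c}
  C via C→b b: +{b}
  C via C→c: +{c}
  S via S→A: +{a,c}
  FIRST(S)={a,c}  FIRST(A)={a,c}  FIRST(B)={b,c}  FIRST(C)={b,c}
round 2: done
  FIRST(S)={a,c}  FIRST(A)={a,c}  FIRST(B)={b,c}  FIRST(C)={b,c}

FIRST(S) = ["a", "c"]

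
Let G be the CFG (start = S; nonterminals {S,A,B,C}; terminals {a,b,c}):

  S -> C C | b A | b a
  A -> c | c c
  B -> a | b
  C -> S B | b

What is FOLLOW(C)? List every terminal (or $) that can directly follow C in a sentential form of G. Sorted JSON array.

Compute FIRST by fixpoint:
pass 1:
  A via A→c: +{c}
  B via B→a: +{a}
  B via B→b: +{b}
  C via C→b: +{b}
  S via S→C C: +{b}
  S: {b}  A: {c}  B: {a,b}  C: {b}
pass 2: — fixpoint
  S: {b}  A: {c}  B: {a,b}  C: {b}

Compute FOLLOW by fixpoint:
initialize: $ ∈ FOLLOW(S)
pass 1:
  C→S B: FOLLOW(S) ⊇ FIRST(B) = {a,b}; new: +{a,b}
  S→C C: FOLLOW(C) ⊇ FIRST(C) = {b}; new: +{b}
  S→C C: FOLLOW(C) ⊇ FOLLOW(S) ⊇ {$,a,b}; new: +{$,a}
  S→b A: FOLLOW(A) ⊇ FOLLOW(S) ⊇ {$,a,b}; new: +{$,a,b}
  FOLLOW[S]={$,a,b}  FOLLOW[A]={$,a,b}  FOLLOW[B]={}  FOLLOW[C]={$,a,b}
pass 2:
  C→S B: FOLLOW(B) ⊇ FOLLOW(C) ⊇ {$,a,b}; new: +{$,a,b}
  FOLLOW[S]={$,a,b}  FOLLOW[A]={$,a,b}  FOLLOW[B]={$,a,b}  FOLLOW[C]={$,a,b}
pass 3: (no change)
  FOLLOW[S]={$,a,b}  FOLLOW[A]={$,a,b}  FOLLOW[B]={$,a,b}  FOLLOW[C]={$,a,b}

FOLLOW(C) = ["$", "a", "b"]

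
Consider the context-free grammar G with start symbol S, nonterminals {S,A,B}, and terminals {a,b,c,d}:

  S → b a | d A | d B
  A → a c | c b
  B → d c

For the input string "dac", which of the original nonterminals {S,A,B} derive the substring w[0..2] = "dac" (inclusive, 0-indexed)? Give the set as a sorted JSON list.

CNF form of G:
  S -> T2 T0 | T3 A | T3 B
  A -> T0 T1 | T1 T2
  B -> T3 T1
  T0 -> a
  T1 -> c
  T2 -> b
  T3 -> d

CYK fill, restricted to cells inside w[0..2]:
  [0..0]={T3}  "d"  orig:{}
  [1..1]={T0}  "a"  orig:{}
  [2..2]={T1}  "c"  orig:{}
  [0..1]=∅  "da"
  [1..2]={A}  "ac"
  [0..2]={S}  "dac"

Original NTs in T[0,2] deriving "dac": ["S"]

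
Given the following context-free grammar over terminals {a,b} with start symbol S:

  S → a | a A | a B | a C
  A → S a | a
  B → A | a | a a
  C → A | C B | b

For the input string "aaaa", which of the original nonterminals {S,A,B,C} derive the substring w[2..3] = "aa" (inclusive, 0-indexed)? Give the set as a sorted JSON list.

Convert to CNF:
  S -> T0 A | T0 B | T0 C | a
  A -> S T0 | a
  B -> S T0 | T0 T0 | a
  C -> C B | S T0 | a | b
  T0 -> a

Fill CYK table bottom-up — only the sub-triangle for w[2..3]:
  [2..2]={A,B,C,S,T0}  "a"  orig:{A,B,C,S}
  [3..3]={A,B,C,S,T0}  "a"  orig:{A,B,C,S}
  [2..3]={A,B,C,S}  "aa"

Original NTs in T[2,3] deriving "aa": ["A", "B", "C", "S"]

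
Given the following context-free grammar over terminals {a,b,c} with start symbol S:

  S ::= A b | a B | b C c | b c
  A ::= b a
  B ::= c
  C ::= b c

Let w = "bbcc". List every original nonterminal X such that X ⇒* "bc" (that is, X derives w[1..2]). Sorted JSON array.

CNF form of G:
  S -> A T0 | T0 T2 | T0 X3 | T1 B
  A -> T0 T1
  B -> c
  C -> T0 T2
  T0 -> b
  T1 -> a
  T2 -> c
  X3 -> C T2

Fill CYK table bottom-up, restricted to cells inside w[1..2]:
  [1..1]={T0}  "b"  orig:{}
  [2..2]={B,T2}  "c"  orig:{B}
  [1..2]={C,S}  "bc"

Original NTs in T[1,2] deriving "bc": ["C", "S"]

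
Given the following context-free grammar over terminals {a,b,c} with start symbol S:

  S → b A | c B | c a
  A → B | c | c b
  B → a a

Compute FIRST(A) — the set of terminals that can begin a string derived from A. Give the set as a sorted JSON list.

FIRST iteration:
round 1:
  A via A→c: +{c}
  B via B→a a: +{a}
  S via S→b A: +{b}
  S via S→c B: +{c}
  FIRST(S)={b,c}  FIRST(A)={c}  FIRST(B)={a}
round 2:
  A via A→B: +{a}
  FIRST(S)={b,c}  FIRST(A)={a,c}  FIRST(B)={a}
round 3: done
  FIRST(S)={b,c}  FIRST(A)={a,c}  FIRST(B)={a}

FIRST(A) = ["a", "c"]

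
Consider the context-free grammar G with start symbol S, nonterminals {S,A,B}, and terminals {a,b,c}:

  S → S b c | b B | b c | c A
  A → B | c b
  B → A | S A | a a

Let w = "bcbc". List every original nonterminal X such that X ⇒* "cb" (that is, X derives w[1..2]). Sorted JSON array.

Convert to CNF:
  S -> S X3 | T1 A | T2 B | T2 T1
  A -> S A | T0 T0 | T1 T2
  B -> S A | T0 T0 | T1 T2
  T0 -> a
  T1 -> c
  T2 -> b
  X3 -> T2 T1

CYK table (by increasing span) (cells [i..j] with 1 ≤ i ≤ j ≤ 2 only):
  cell(1,1) c: {T1}  orig:{}
  cell(2,2) b: {T2}  orig:{}
  cell(1,2) cb: {A,B}

Original NTs in T[1,2] deriving "cb": ["A", "B"]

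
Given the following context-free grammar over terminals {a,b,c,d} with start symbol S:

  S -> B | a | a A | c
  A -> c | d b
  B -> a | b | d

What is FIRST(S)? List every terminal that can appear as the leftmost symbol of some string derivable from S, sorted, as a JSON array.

FIRST sets, iterate to fixpoint:
pass 1:
  A via A→c: +{c}
  A via A→d b: +{d}
  B via B→a: +{a}
  B via B→b: +{b}
  B via B→d: +{d}
  S via S→B: +{a,b,d}
  S via S→c: +{c}
  FIRST(S)={a,b,c,d}  FIRST(A)={c,d}  FIRST(B)={a,b,d}
pass 2: — fixpoint
  FIRST(S)={a,b,c,d}  FIRST(A)={c,d}  FIRST(B)={a,b,d}

FIRST(S) = ["a", "b", "c", "d"]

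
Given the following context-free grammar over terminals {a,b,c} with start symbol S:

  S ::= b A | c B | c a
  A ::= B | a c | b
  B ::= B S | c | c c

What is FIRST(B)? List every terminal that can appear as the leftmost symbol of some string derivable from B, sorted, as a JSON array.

FIRST iteration:
round 1:
  A via A→a c: +{a}
  A via A→b: +{b}
  B via B→c: +{c}
  S via S→b A: +{b}
  S via S→c B: +{c}
  FIRST[S]={b,c}  FIRST[A]={a,b}  FIRST[B]={c}
round 2:
  A via A→B: +{c}
  FIRST[S]={b,c}  FIRST[A]={a,b,c}  FIRST[B]={c}
round 3: — fixpoint
  FIRST[S]={b,c}  FIRST[A]={a,b,c}  FIRST[B]={c}

FIRST(B) = ["c"]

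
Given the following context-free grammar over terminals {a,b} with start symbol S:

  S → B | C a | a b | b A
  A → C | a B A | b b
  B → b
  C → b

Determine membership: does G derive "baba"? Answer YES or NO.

Convert to CNF:
  S -> C T0 | T0 T1 | T1 A | b
  A -> T0 X2 | T1 T1 | b
  B -> b
  C -> b
  T0 -> a
  T1 -> b
  X2 -> B A

CYK table (by increasing span):
  T[0,0] 'b' = {A,B,C,S,T1}  orig:{A,B,C,S}
  T[1,1] 'a' = {T0}  orig:{}
  T[2,2] 'b' = {A,B,C,S,T1}  orig:{A,B,C,S}
  T[3,3] 'a' = {T0}  orig:{}
  T[0,1] 'ba' = {S}
  T[1,2] 'ab' = {S}
  T[2,3] 'ba' = {S}
  T[0,2] 'bab' = ∅
  T[1,3] 'aba' = ∅
  T[0,3] 'baba' = ∅

S ∉ T[0,3] ⇒ NO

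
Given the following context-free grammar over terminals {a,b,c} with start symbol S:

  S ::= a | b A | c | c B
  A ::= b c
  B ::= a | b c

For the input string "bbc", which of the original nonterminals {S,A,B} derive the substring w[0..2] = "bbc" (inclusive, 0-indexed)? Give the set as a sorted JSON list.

Convert to CNF:
  S -> T0 A | T1 B | a | c
  A -> T0 T1
  B -> T0 T1 | a
  T0 -> b
  T1 -> c

CYK table (by increasing span) — only the sub-triangle for w[0..2]:
  T[0,0] 'b' = {T0}  orig:{}
  T[1,1] 'b' = {T0}  orig:{}
  T[2,2] 'c' = {S,T1}  orig:{S}
  T[0,1] 'bb' = ∅
  T[1,2] 'bc' = {A,B}
  T[0,2] 'bbc' = {S}

Original NTs in T[0,2] deriving "bbc": ["S"]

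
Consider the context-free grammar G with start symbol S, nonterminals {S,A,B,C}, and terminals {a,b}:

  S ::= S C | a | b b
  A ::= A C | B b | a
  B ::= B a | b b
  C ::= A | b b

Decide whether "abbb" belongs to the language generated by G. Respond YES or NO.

CNF form of G:
  S -> S C | T0 T0 | a
  A -> A C | B T0 | a
  B -> B T1 | T0 T0
  C -> A C | B T0 | T0 T0 | a
  T0 -> b
  T1 -> a

Fill CYK table bottom-up:
  cell(0,0) a: {A,C,S,T1}  orig:{A,C,S}
  cell(1,1) b: {T0}  orig:{}
  cell(2,2) b: {T0}  orig:{}
  cell(3,3) b: {T0}  orig:{}
  cell(0,1) ab: ∅
  cell(1,2) bb: {B,C,S}
  cell(2,3) bb: {B,C,S}
  cell(0,2) abb: {A,C,S}
  cell(1,3) bbb: {A,C}
  cell(0,3) abbb: {A,C,S}

S ∈ T[0,3] ⇒ YES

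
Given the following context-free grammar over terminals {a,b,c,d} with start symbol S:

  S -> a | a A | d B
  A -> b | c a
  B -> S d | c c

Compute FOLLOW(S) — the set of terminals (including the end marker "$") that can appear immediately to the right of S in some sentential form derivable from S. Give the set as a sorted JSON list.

Compute FIRST by fixpoint:
iter 1:
  A via A→b: +{b}
  A via A→c a: +{c}
  B via B→c c: +{c}
  S via S→a: +{a}
  S via S→d B: +{d}
  FIRST(S)={a,d}  FIRST(A)={b,c}  FIRST(B)={c}
iter 2:
  B via B→S d: +{a,d}
  FIRST(S)={a,d}  FIRST(A)={b,c}  FIRST(B)={a,c,d}
iter 3: (no change)
  FIRST(S)={a,d}  FIRST(A)={b,c}  FIRST(B)={a,c,d}

FOLLOW sets:
initialize: $ ∈ FOLLOW(S)
round 1:
  B→S d: FOLLOW(S) ⊇ FIRST(d) = {d}; new: +{d}
  S→a A: FOLLOW(A) ⊇ FOLLOW(S) ⊇ {$,d}; new: +{$,d}
  S→d B: FOLLOW(B) ⊇ FOLLOW(S) ⊇ {$,d}; new: +{$,d}
  S: {$,d}  A: {$,d}  B: {$,d}
round 2: — fixpoint
  S: {$,d}  A: {$,d}  B: {$,d}

FOLLOW(S) = ["$", "d"]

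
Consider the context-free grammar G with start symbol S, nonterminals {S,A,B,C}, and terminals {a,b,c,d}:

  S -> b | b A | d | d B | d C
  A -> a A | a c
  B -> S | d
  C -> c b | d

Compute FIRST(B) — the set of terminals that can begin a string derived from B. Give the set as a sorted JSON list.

FIRST sets, iterate to fixpoint:
pass 1:
  A via A→a A: +{a}
  B via B→d: +{d}
  C via C→c b: +{c}
  C via C→d: +{d}
  S via S→b: +{b}
  S via S→d: +{d}
  FIRST[S]={b,d}  FIRST[A]={a}  FIRST[B]={d}  FIRST[C]={c,d}
pass 2:
  B via B→S: +{b}
  FIRST[S]={b,d}  FIRST[A]={a}  FIRST[B]={b,d}  FIRST[C]={c,d}
pass 3: (no change)
  FIRST[S]={b,d}  FIRST[A]={a}  FIRST[B]={b,d}  FIRST[C]={c,d}

FIRST(B) = ["b", "d"]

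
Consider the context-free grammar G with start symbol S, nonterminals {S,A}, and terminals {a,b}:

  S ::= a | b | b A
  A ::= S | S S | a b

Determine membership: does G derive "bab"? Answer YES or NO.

CNF form of G:
  S -> T1 A | a | b
  A -> S S | T0 T1 | T1 A | a | b
  T0 -> a
  T1 -> b

Fill CYK table bottom-up:
  [0..0]={A,S,T1}  "b"  orig:{A,S}
  [1..1]={A,S,T0}  "a"  orig:{A,S}
  [2..2]={A,S,T1}  "b"  orig:{A,S}
  [0..1]={A,S}  "ba"
  [1..2]={A}  "ab"
  [0..2]={A,S}  "bab"

S ∈ T[0,2] ⇒ YES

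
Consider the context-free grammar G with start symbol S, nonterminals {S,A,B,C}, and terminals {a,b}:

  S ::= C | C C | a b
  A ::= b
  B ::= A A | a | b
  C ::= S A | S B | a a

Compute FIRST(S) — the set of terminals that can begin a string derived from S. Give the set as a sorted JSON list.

FIRST iteration:
pass 1:
  A via A→b: +{b}
  B via B→A A: +{b}
  B via B→a: +{a}
  C via C→a a: +{a}
  S via S→C: +{a}
  FIRST[S]={a}  FIRST[A]={b}  FIRST[B]={a,b}  FIRST[C]={a}
pass 2: (stable)
  FIRST[S]={a}  FIRST[A]={b}  FIRST[B]={a,b}  FIRST[C]={a}

FIRST(S) = ["a"]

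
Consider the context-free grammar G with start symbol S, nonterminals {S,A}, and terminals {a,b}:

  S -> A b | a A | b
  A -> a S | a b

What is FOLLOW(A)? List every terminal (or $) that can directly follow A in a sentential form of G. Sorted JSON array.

FIRST sets, iterate to fixpoint:
[1]
  A via A→a S: +{a}
  S via S→A b: +{a}
  S via S→b: +{b}
  FIRST[S]={a,b}  FIRST[A]={a}
[2] done
  FIRST[S]={a,b}  FIRST[A]={a}

FOLLOW sets:
FOLLOW(S) := {$}
pass 1:
  S→A b: FOLLOW(A) ⊇ FIRST(b) = {b}; new: +{b}
  S→a A: FOLLOW(A) ⊇ FOLLOW(S) ⊇ {$}; new: +{$}
  FOLLOW(S)={$}  FOLLOW(A)={$,b}
pass 2:
  A→a S: FOLLOW(S) ⊇ FOLLOW(A) ⊇ {$,b}; new: +{b}
  FOLLOW(S)={$,b}  FOLLOW(A)={$,b}
pass 3: (stable)
  FOLLOW(S)={$,b}  FOLLOW(A)={$,b}

FOLLOW(A) = ["$", "b"]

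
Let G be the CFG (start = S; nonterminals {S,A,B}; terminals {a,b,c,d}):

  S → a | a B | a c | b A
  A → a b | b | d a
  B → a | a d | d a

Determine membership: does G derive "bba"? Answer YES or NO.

Convert to CNF:
  S -> T0 B | T0 T3 | T1 A | a
  A -> T0 T1 | T2 T0 | b
  B -> T0 T2 | T2 T0 | a
  T0 -> a
  T1 -> b
  T2 -> d
  T3 -> c

CYK table (by increasing span):
  cell(0,0) b: {A,T1}  orig:{A}
  cell(1,1) b: {A,T1}  orig:{A}
  cell(2,2) a: {B,S,T0}  orig:{B,S}
  cell(0,1) bb: {S}
  cell(1,2) ba: ∅
  cell(0,2) bba: ∅

S ∉ T[0,2] ⇒ NO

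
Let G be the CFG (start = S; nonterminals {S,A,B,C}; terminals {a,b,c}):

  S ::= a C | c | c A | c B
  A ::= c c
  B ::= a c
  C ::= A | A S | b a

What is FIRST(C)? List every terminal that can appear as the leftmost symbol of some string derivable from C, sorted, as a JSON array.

FIRST iteration:
pass 1:
  A via A→c c: +{c}
  B via B→a c: +{a}
  C via C→A: +{c}
  C via C→b a: +{b}
  S via S→a C: +{a}
  S via S→c: +{c}
  FIRST[S]={a,c}  FIRST[A]={c}  FIRST[B]={a}  FIRST[C]={b,c}
pass 2: — fixpoint
  FIRST[S]={a,c}  FIRST[A]={c}  FIRST[B]={a}  FIRST[C]={b,c}

FIRST(C) = ["b", "c"]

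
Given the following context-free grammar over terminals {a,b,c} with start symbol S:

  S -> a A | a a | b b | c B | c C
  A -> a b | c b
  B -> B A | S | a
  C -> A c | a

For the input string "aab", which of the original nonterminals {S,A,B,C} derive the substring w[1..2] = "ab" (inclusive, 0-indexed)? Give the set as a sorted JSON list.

CNF form of G:
  S -> T0 A | T0 T0 | T1 T1 | T2 B | T2 C
  A -> T0 T1 | T2 T1
  B -> B A | T0 A | T0 T0 | T1 T1 | T2 B | T2 C | a
  C -> A T2 | a
  T0 -> a
  T1 -> b
  T2 -> c

CYK fill — only the sub-triangle for w[1..2]:
  [1..1]={B,C,T0}  "a"  orig:{B,C}
  [2..2]={T1}  "b"  orig:{}
  [1..2]={A}  "ab"

Original NTs in T[1,2] deriving "ab": ["A"]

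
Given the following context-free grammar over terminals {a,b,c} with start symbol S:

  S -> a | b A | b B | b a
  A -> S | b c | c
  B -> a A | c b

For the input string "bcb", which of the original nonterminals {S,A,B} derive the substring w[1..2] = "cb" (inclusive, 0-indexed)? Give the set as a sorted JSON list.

CNF form of G:
  S -> T0 A | T0 B | T0 T1 | a
  A -> T0 A | T0 B | T0 T1 | T0 T2 | a | c
  B -> T1 A | T2 T0
  T0 -> b
  T1 -> a
  T2 -> c

Fill CYK table bottom-up, restricted to cells inside w[1..2]:
  cell(1,1) c: {A,T2}  orig:{A}
  cell(2,2) b: {T0}  orig:{}
  cell(1,2) cb: {B}

Original NTs in T[1,2] deriving "cb": ["B"]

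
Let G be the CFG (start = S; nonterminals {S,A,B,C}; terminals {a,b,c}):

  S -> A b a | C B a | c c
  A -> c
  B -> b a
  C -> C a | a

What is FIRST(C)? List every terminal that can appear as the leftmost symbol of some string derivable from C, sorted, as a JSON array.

Compute FIRST by fixpoint:
[1]
  A via A→c: +{c}
  B via B→b a: +{b}
  C via C→a: +{a}
  S via S→A b a: +{c}
  S via S→C B a: +{a}
  FIRST(S)={a,c}  FIRST(A)={c}  FIRST(B)={b}  FIRST(C)={a}
[2] done
  FIRST(S)={a,c}  FIRST(A)={c}  FIRST(B)={b}  FIRST(C)={a}

FIRST(C) = ["a"]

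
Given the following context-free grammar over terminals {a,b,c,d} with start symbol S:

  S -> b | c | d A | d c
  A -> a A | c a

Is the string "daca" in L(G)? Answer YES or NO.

Convert to CNF:
  S -> T2 A | T2 T1 | b | c
  A -> T0 A | T1 T0
  T0 -> a
  T1 -> c
  T2 -> d

CYK fill:
  cell(0,0) d: {T2}  orig:{}
  cell(1,1) a: {T0}  orig:{}
  cell(2,2) c: {S,T1}  orig:{S}
  cell(3,3) a: {T0}  orig:{}
  cell(0,1) da: ∅
  cell(1,2) ac: ∅
  cell(2,3) ca: {A}
  cell(0,2) dac: ∅
  cell(1,3) aca: {A}
  cell(0,3) daca: {S}

S ∈ T[0,3] ⇒ YES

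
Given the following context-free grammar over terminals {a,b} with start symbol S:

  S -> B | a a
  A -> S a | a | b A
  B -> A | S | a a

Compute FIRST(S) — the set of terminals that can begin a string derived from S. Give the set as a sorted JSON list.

FIRST sets, iterate to fixpoint:
round 1:
  A via A→a: +{a}
  A via A→b A: +{b}
  B via B→A: +{a,b}
  S via S→B: +{a,b}
  FIRST(S)={a,b}  FIRST(A)={a,b}  FIRST(B)={a,b}
round 2: — fixpoint
  FIRST(S)={a,b}  FIRST(A)={a,b}  FIRST(B)={a,b}

FIRST(S) = ["a", "b"]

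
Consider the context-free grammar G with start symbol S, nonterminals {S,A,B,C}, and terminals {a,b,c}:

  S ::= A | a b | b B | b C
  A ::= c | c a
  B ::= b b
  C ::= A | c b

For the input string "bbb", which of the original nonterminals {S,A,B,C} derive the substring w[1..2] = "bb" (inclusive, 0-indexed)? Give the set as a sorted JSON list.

Convert to CNF:
  S -> T0 T1 | T1 T2 | T2 B | T2 C | c
  A -> T0 T1 | c
  B -> T2 T2
  C -> T0 T1 | T0 T2 | c
  T0 -> c
  T1 -> a
  T2 -> b

CYK fill — only the sub-triangle for w[1..2]:
  [1..1]={T2}  "b"  orig:{}
  [2..2]={T2}  "b"  orig:{}
  [1..2]={B}  "bb"

Original NTs in T[1,2] deriving "bb": ["B"]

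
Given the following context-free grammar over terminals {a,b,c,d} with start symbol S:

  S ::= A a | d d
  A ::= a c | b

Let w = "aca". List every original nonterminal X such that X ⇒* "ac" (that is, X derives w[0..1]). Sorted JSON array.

Convert to CNF:
  S -> A T0 | T2 T2
  A -> T0 T1 | b
  T0 -> a
  T1 -> c
  T2 -> d

CYK table (by increasing span), restricted to cells inside w[0..1]:
  T[0,0] 'a' = {T0}  orig:{}
  T[1,1] 'c' = {T1}  orig:{}
  T[0,1] 'ac' = {A}

Original NTs in T[0,1] deriving "ac": ["A"]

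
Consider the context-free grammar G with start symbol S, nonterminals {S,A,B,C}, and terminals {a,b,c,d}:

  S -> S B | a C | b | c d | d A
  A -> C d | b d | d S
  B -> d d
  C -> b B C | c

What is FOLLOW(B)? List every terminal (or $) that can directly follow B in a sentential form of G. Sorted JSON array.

Compute FIRST by fixpoint:
round 1:
  A via A→b d: +{b}
  A via A→d S: +{d}
  B via B→d d: +{d}
  C via C→b B C: +{b}
  C via C→c: +{c}
  S via S→a C: +{a}
  S via S→b: +{b}
  S via S→c d: +{c}
  S via S→d A: +{d}
  S: {a,b,c,d}  A: {b,d}  B: {d}  C: {b,c}
round 2:
  A via A→C d: +{c}
  S: {a,b,c,d}  A: {b,c,d}  B: {d}  C: {b,c}
round 3: (no change)
  S: {a,b,c,d}  A: {b,c,d}  B: {d}  C: {b,c}

Compute FOLLOW by fixpoint:
FOLLOW(S) := {$}
iter 1:
  A→C d: FOLLOW(C) ⊇ FIRST(d) = {d}; new: +{d}
  C→b B C: FOLLOW(B) ⊇ FIRST(C) = {b,c}; new: +{b,c}
  S→S B: FOLLOW(S) ⊇ FIRST(B) = {d}; new: +{d}
  S→S B: FOLLOW(B) ⊇ FOLLOW(S) ⊇ {$,d}; new: +{$,d}
  S→a C: FOLLOW(C) ⊇ FOLLOW(S) ⊇ {$,d}; new: +{$}
  S→d A: FOLLOW(A) ⊇ FOLLOW(S) ⊇ {$,d}; new: +{$,d}
  FOLLOW[S]={$,d}  FOLLOW[A]={$,d}  FOLLOW[B]={$,b,c,d}  FOLLOW[C]={$,d}
iter 2: (stable)
  FOLLOW[S]={$,d}  FOLLOW[A]={$,d}  FOLLOW[B]={$,b,c,d}  FOLLOW[C]={$,d}

FOLLOW(B) = ["$", "b", "c", "d"]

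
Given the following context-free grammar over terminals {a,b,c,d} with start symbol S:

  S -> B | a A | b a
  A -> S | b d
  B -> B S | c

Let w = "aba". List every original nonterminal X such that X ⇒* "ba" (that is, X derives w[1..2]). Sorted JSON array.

Convert to CNF:
  S -> B S | T0 A | T1 T0 | c
  A -> B S | T0 A | T1 T0 | T1 T2 | c
  B -> B S | c
  T0 -> a
  T1 -> b
  T2 -> d

CYK fill, restricted to cells inside w[1..2]:
  T[1,1] 'b' = {T1}  orig:{}
  T[2,2] 'a' = {T0}  orig:{}
  T[1,2] 'ba' = {A,S}

Original NTs in T[1,2] deriving "ba": ["A", "S"]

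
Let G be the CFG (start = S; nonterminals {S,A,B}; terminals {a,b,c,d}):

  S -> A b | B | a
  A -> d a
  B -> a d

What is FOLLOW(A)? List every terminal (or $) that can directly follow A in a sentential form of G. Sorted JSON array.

Compute FIRST by fixpoint:
pass 1:
  A via A→d a: +{d}
  B via B→a d: +{a}
  S via S→A b: +{d}
  S via S→B: +{a}
  FIRST(S)={a,d}  FIRST(A)={d}  FIRST(B)={a}
pass 2: done
  FIRST(S)={a,d}  FIRST(A)={d}  FIRST(B)={a}

Compute FOLLOW by fixpoint:
seed FOLLOW(S) with $
iter 1:
  S→A b: FOLLOW(A) ⊇ FIRST(b) = {b}; new: +{b}
  S→B: FOLLOW(B) ⊇ FOLLOW(S) ⊇ {$}; new: +{$}
  FOLLOW[S]={$}  FOLLOW[A]={b}  FOLLOW[B]={$}
iter 2: (stable)
  FOLLOW[S]={$}  FOLLOW[A]={b}  FOLLOW[B]={$}

FOLLOW(A) = ["b"]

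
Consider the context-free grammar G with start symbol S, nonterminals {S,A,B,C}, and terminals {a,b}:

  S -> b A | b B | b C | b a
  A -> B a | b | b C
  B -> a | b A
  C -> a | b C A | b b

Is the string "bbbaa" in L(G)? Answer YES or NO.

Convert to CNF:
  S -> T1 A | T1 B | T1 C | T1 T0
  A -> B T0 | T1 C | b
  B -> T1 A | a
  C -> T1 T1 | T1 X2 | a
  T0 -> a
  T1 -> b
  X2 -> C A

CYK table (by increasing span):
  T[0,0] 'b' = {A,T1}  orig:{A}
  T[1,1] 'b' = {A,T1}  orig:{A}
  T[2,2] 'b' = {A,T1}  orig:{A}
  T[3,3] 'a' = {B,C,T0}  orig:{B,C}
  T[4,4] 'a' = {B,C,T0}  orig:{B,C}
  T[0,1] 'bb' = {B,C,S}
  T[1,2] 'bb' = {B,C,S}
  T[2,3] 'ba' = {A,S}
  T[3,4] 'aa' = {A}
  T[0,2] 'bbb' = {A,S,X2}  orig:{A,S}
  T[1,3] 'bba' = {A,B,S}
  T[2,4] 'baa' = {B,S}
  T[0,3] 'bbba' = {B,S,X2}  orig:{B,S}
  T[1,4] 'bbaa' = {A,S,X2}  orig:{A,S}
  T[0,4] 'bbbaa' = {A,B,C,S}

S ∈ T[0,4] ⇒ YES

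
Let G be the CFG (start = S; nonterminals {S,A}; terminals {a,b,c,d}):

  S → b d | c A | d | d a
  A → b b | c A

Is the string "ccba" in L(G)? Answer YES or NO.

CNF form of G:
  S -> T0 T2 | T1 A | T2 T3 | d
  A -> T0 T0 | T1 A
  T0 -> b
  T1 -> c
  T2 -> d
  T3 -> a

CYK fill:
  T[0,0] 'c' = {T1}  orig:{}
  T[1,1] 'c' = {T1}  orig:{}
  T[2,2] 'b' = {T0}  orig:{}
  T[3,3] 'a' = {T3}  orig:{}
  T[0,1] 'cc' = ∅
  T[1,2] 'cb' = ∅
  T[2,3] 'ba' = ∅
  T[0,2] 'ccb' = ∅
  T[1,3] 'cba' = ∅
  T[0,3] 'ccba' = ∅

S ∉ T[0,3] ⇒ NO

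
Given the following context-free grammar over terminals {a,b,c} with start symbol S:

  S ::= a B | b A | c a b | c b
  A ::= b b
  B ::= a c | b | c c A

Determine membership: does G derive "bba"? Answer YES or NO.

CNF form of G:
  S -> T0 A | T1 B | T2 T0 | T2 X4
  A -> T0 T0
  B -> T1 T2 | T2 X3 | b
  T0 -> b
  T1 -> a
  T2 -> c
  X3 -> T2 A
  X4 -> T1 T0

Fill CYK table bottom-up:
  [0..0]={B,T0}  "b"  orig:{B}
  [1..1]={B,T0}  "b"  orig:{B}
  [2..2]={T1}  "a"  orig:{}
  [0..1]={A}  "bb"
  [1..2]=∅  "ba"
  [0..2]=∅  "bba"

S ∉ T[0,2] ⇒ NO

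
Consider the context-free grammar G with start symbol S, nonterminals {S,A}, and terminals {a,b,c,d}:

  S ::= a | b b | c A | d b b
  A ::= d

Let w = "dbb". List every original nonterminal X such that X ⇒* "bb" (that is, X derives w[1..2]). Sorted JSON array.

Convert to CNF:
  S -> T0 T0 | T1 A | T2 X3 | a
  A -> d
  T0 -> b
  T1 -> c
  T2 -> d
  X3 -> T0 T0

Fill CYK table bottom-up — only the sub-triangle for w[1..2]:
  T[1,1] 'b' = {T0}  orig:{}
  T[2,2] 'b' = {T0}  orig:{}
  T[1,2] 'bb' = {S,X3}  orig:{S}

Original NTs in T[1,2] deriving "bb": ["S"]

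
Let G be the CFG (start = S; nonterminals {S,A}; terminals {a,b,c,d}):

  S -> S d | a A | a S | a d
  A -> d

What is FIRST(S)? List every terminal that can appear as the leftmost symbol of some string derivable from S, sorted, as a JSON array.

FIRST iteration:
round 1:
  A via A→d: +{d}
  S via S→a A: +{a}
  FIRST(S)={a}  FIRST(A)={d}
round 2: done
  FIRST(S)={a}  FIRST(A)={d}

FIRST(S) = ["a"]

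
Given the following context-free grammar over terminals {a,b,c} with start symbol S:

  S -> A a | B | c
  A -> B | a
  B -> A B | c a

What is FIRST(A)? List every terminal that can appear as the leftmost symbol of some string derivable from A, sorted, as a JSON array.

Compute FIRST by fixpoint:
round 1:
  A via A→a: +{a}
  B via B→A B: +{a}
  B via B→c a: +{c}
  S via S→A a: +{a}
  S via S→B: +{c}
  FIRST[S]={a,c}  FIRST[A]={a}  FIRST[B]={a,c}
round 2:
  A via A→B: +{c}
  FIRST[S]={a,c}  FIRST[A]={a,c}  FIRST[B]={a,c}
round 3: — fixpoint
  FIRST[S]={a,c}  FIRST[A]={a,c}  FIRST[B]={a,c}

FIRST(A) = ["a", "c"]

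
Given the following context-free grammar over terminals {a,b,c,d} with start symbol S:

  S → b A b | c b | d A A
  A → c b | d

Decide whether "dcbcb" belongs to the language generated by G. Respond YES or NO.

Convert to CNF:
  S -> T0 T1 | T1 X3 | T2 X4
  A -> T0 T1 | d
  T0 -> c
  T1 -> b
  T2 -> d
  X3 -> A T1
  X4 -> A A

Fill CYK table bottom-up:
  cell(0,0) d: {A,T2}  orig:{A}
  cell(1,1) c: {T0}  orig:{}
  cell(2,2) b: {T1}  orig:{}
  cell(3,3) c: {T0}  orig:{}
  cell(4,4) b: {T1}  orig:{}
  cell(0,1) dc: ∅
  cell(1,2) cb: {A,S}
  cell(2,3) bc: ∅
  cell(3,4) cb: {A,S}
  cell(0,2) dcb: {X4}  orig:{}
  cell(1,3) cbc: ∅
  cell(2,4) bcb: ∅
  cell(0,3) dcbc: ∅
  cell(1,4) cbcb: {X4}  orig:{}
  cell(0,4) dcbcb: {S}

S ∈ T[0,4] ⇒ YES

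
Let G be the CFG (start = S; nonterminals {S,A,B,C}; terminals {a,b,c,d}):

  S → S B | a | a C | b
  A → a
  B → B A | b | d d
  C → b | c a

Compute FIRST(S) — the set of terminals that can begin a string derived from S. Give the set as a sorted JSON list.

FIRST iteration:
round 1:
  A via A→a: +{a}
  B via B→b: +{b}
  B via B→d d: +{d}
  C via C→b: +{b}
  C via C→c a: +{c}
  S via S→a: +{a}
  S via S→b: +{b}
  S: {a,b}  A: {a}  B: {b,d}  C: {b,c}
round 2: (stable)
  S: {a,b}  A: {a}  B: {b,d}  C: {b,c}

FIRST(S) = ["a", "b"]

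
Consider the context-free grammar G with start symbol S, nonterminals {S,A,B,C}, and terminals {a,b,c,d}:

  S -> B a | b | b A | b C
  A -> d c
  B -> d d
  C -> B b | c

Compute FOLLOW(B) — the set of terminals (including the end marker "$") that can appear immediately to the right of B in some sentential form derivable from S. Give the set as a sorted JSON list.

Compute FIRST by fixpoint:
round 1:
  A via A→d c: +{d}
  B via B→d d: +{d}
  C via C→B b: +{d}
  C via C→c: +{c}
  S via S→B a: +{d}
  S via S→b: +{b}
  FIRST[S]={b,d}  FIRST[A]={d}  FIRST[B]={d}  FIRST[C]={c,d}
round 2: (no change)
  FIRST[S]={b,d}  FIRST[A]={d}  FIRST[B]={d}  FIRST[C]={c,d}

Compute FOLLOW by fixpoint:
seed FOLLOW(S) with $
round 1:
  C→B b: FOLLOW(B) ⊇ FIRST(b) = {b}; new: +{b}
  S→B a: FOLLOW(B) ⊇ FIRST(a) = {a}; new: +{a}
  S→b A: FOLLOW(A) ⊇ FOLLOW(S) ⊇ {$}; new: +{$}
  S→b C: FOLLOW(C) ⊇ FOLLOW(S) ⊇ {$}; new: +{$}
  S: {$}  A: {$}  B: {a,b}  C: {$}
round 2: (no change)
  S: {$}  A: {$}  B: {a,b}  C: {$}

FOLLOW(B) = ["a", "b"]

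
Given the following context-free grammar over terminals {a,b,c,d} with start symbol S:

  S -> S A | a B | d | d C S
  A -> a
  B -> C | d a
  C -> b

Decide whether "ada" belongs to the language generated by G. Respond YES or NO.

Convert to CNF:
  S -> S A | T0 X2 | T1 B | d
  A -> a
  B -> T0 T1 | b
  C -> b
  T0 -> d
  T1 -> a
  X2 -> C S

CYK table (by increasing span):
  T[0,0] 'a' = {A,T1}  orig:{A}
  T[1,1] 'd' = {S,T0}  orig:{S}
  T[2,2] 'a' = {A,T1}  orig:{A}
  T[0,1] 'ad' = ∅
  T[1,2] 'da' = {B,S}
  T[0,2] 'ada' = {S}

S ∈ T[0,2] ⇒ YES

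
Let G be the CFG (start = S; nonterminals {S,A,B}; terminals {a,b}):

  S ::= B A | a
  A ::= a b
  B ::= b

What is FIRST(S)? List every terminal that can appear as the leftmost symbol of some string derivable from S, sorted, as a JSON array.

FIRST iteration:
[1]
  A via A→a b: +{a}
  B via B→b: +{b}
  S via S→B A: +{b}
  S via S→a: +{a}
  FIRST[S]={a,b}  FIRST[A]={a}  FIRST[B]={b}
[2] done
  FIRST[S]={a,b}  FIRST[A]={a}  FIRST[B]={b}

FIRST(S) = ["a", "b"]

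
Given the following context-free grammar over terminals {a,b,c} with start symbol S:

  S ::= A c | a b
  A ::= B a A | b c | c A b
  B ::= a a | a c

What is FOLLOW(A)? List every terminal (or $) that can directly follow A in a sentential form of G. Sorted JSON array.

FIRST sets, iterate to fixpoint:
[1]
  A via A→b c: +{b}
  A via A→c A b: +{c}
  B via B→a a: +{a}
  S via S→A c: +{b,c}
  S via S→a b: +{a}
  FIRST(S)={a,b,c}  FIRST(A)={b,c}  FIRST(B)={a}
[2]
  A via A→B a A: +{a}
  FIRST(S)={a,b,c}  FIRST(A)={a,b,c}  FIRST(B)={a}
[3] (no change)
  FIRST(S)={a,b,c}  FIRST(A)={a,b,c}  FIRST(B)={a}

FOLLOW sets:
seed FOLLOW(S) with $
pass 1:
  A→B a A: FOLLOW(B) ⊇ FIRST(a) = {a}; new: +{a}
  A→c A b: FOLLOW(A) ⊇ FIRST(b) = {b}; new: +{b}
  S→A c: FOLLOW(A) ⊇ FIRST(c) = {c}; new: +{c}
  FOLLOW(S)={$}  FOLLOW(A)={b,c}  FOLLOW(B)={a}
pass 2: — fixpoint
  FOLLOW(S)={$}  FOLLOW(A)={b,c}  FOLLOW(B)={a}

FOLLOW(A) = ["b", "c"]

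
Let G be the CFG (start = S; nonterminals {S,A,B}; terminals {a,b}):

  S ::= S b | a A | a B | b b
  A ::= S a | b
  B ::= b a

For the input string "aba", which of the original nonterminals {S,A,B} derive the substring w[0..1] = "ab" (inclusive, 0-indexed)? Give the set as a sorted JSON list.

Convert to CNF:
  S -> S T1 | T0 A | T0 B | T1 T1
  A -> S T0 | b
  B -> T1 T0
  T0 -> a
  T1 -> b

CYK fill (cells [i..j] with 0 ≤ i ≤ j ≤ 1 only):
  T[0,0] 'a' = {T0}  orig:{}
  T[1,1] 'b' = {A,T1}  orig:{A}
  T[0,1] 'ab' = {S}

Original NTs in T[0,1] deriving "ab": ["S"]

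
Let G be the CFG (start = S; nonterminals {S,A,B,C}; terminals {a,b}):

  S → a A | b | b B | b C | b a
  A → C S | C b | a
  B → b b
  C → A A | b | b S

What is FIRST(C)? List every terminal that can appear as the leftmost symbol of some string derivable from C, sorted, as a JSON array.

Compute FIRST by fixpoint:
round 1:
  A via A→a: +{a}
  B via B→b b: +{b}
  C via C→A A: +{a}
  C via C→b: +{b}
  S via S→a A: +{a}
  S via S→b: +{b}
  FIRST[S]={a,b}  FIRST[A]={a}  FIRST[B]={b}  FIRST[C]={a,b}
round 2:
  A via A→C S: +{b}
  FIRST[S]={a,b}  FIRST[A]={a,b}  FIRST[B]={b}  FIRST[C]={a,b}
round 3: done
  FIRST[S]={a,b}  FIRST[A]={a,b}  FIRST[B]={b}  FIRST[C]={a,b}

FIRST(C) = ["a", "b"]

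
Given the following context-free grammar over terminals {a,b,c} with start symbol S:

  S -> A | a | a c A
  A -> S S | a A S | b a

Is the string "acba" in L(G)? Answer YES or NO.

CNF form of G:
  S -> S S | T0 X4 | T0 X5 | T1 T0 | a
  A -> S S | T0 X3 | T1 T0
  T0 -> a
  T1 -> b
  T2 -> c
  X3 -> A S
  X4 -> A S
  X5 -> T2 A

Fill CYK table bottom-up:
  T[0,0] 'a' = {S,T0}  orig:{S}
  T[1,1] 'c' = {T2}  orig:{}
  T[2,2] 'b' = {T1}  orig:{}
  T[3,3] 'a' = {S,T0}  orig:{S}
  T[0,1] 'ac' = ∅
  T[1,2] 'cb' = ∅
  T[2,3] 'ba' = {A,S}
  T[0,2] 'acb' = ∅
  T[1,3] 'cba' = {X5}  orig:{}
  T[0,3] 'acba' = {S}

S ∈ T[0,3] ⇒ YES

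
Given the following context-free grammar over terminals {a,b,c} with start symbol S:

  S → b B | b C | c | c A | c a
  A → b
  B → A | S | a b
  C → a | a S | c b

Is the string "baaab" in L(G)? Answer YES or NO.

Convert to CNF:
  S -> T1 B | T1 C | T2 A | T2 T0 | c
  A -> b
  B -> T0 T1 | T1 B | T1 C | T2 A | T2 T0 | b | c
  C -> T0 S | T2 T1 | a
  T0 -> a
  T1 -> b
  T2 -> c

CYK fill:
  [0..0]={A,B,T1}  "b"  orig:{A,B}
  [1..1]={C,T0}  "a"  orig:{C}
  [2..2]={C,T0}  "a"  orig:{C}
  [3..3]={C,T0}  "a"  orig:{C}
  [4..4]={A,B,T1}  "b"  orig:{A,B}
  [0..1]={B,S}  "ba"
  [1..2]=∅  "aa"
  [2..3]=∅  "aa"
  [3..4]={B}  "ab"
  [0..2]=∅  "baa"
  [1..3]=∅  "aaa"
  [2..4]=∅  "aab"
  [0..3]=∅  "baaa"
  [1..4]=∅  "aaab"
  [0..4]=∅  "baaab"

S ∉ T[0,4] ⇒ NO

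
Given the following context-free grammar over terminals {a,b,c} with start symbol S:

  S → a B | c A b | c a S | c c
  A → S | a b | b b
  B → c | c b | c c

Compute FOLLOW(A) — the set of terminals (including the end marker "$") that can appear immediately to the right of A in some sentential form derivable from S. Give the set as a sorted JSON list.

FIRST sets, iterate to fixpoint:
pass 1:
  A via A→a b: +{a}
  A via A→b b: +{b}
  B via B→c: +{c}
  S via S→a B: +{a}
  S via S→c A b: +{c}
  FIRST(S)={a,c}  FIRST(A)={a,b}  FIRST(B)={c}
pass 2:
  A via A→S: +{c}
  FIRST(S)={a,c}  FIRST(A)={a,b,c}  FIRST(B)={c}
pass 3: (no change)
  FIRST(S)={a,c}  FIRST(A)={a,b,c}  FIRST(B)={c}

FOLLOW iteration:
FOLLOW(S) := {$}
round 1:
  S→a B: FOLLOW(B) ⊇ FOLLOW(S) ⊇ {$}; new: +{$}
  S→c A b: FOLLOW(A) ⊇ FIRST(b) = {b}; new: +{b}
  S: {$}  A: {b}  B: {$}
round 2:
  A→S: FOLLOW(S) ⊇ FOLLOW(A) ⊇ {b}; new: +{b}
  S→a B: FOLLOW(B) ⊇ FOLLOW(S) ⊇ {$,b}; new: +{b}
  S: {$,b}  A: {b}  B: {$,b}
round 3: (stable)
  S: {$,b}  A: {b}  B: {$,b}

FOLLOW(A) = ["b"]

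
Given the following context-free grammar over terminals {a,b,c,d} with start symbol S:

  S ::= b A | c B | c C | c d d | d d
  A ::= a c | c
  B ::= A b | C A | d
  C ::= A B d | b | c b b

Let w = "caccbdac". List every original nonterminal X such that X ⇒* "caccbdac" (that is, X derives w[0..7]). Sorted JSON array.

Convert to CNF:
  S -> T1 B | T1 C | T1 X6 | T2 A | T3 T3
  A -> T0 T1 | c
  B -> A T2 | C A | d
  C -> A X4 | T1 X5 | b
  T0 -> a
  T1 -> c
  T2 -> b
  T3 -> d
  X4 -> B T3
  X5 -> T2 T2
  X6 -> T3 T3

CYK table (by increasing span), restricted to cells inside w[0..7]:
  T[0,0] 'c' = {A,T1}  orig:{A}
  T[1,1] 'a' = {T0}  orig:{}
  T[2,2] 'c' = {A,T1}  orig:{A}
  T[3,3] 'c' = {A,T1}  orig:{A}
  T[4,4] 'b' = {C,T2}  orig:{C}
  T[5,5] 'd' = {B,T3}  orig:{B}
  T[6,6] 'a' = {T0}  orig:{}
  T[7,7] 'c' = {A,T1}  orig:{A}
  T[0,1] 'ca' = ∅
  T[1,2] 'ac' = {A}
  T[2,3] 'cc' = ∅
  T[3,4] 'cb' = {B,S}
  T[4,5] 'bd' = ∅
  T[5,6] 'da' = ∅
  T[6,7] 'ac' = {A}
  T[0,2] 'cac' = ∅
  T[1,3] 'acc' = ∅
  T[2,4] 'ccb' = {S}
  T[3,5] 'cbd' = {X4}  orig:{}
  T[4,6] 'bda' = ∅
  T[5,7] 'dac' = ∅
  T[0,3] 'cacc' = ∅
  T[1,4] 'accb' = ∅
  T[2,5] 'ccbd' = {C}
  T[3,6] 'cbda' = ∅
  T[4,7] 'bdac' = ∅
  T[0,4] 'caccb' = ∅
  T[1,5] 'accbd' = {C}
  T[2,6] 'ccbda' = ∅
  T[3,7] 'cbdac' = ∅
  T[0,5] 'caccbd' = {S}
  T[1,6] 'accbda' = ∅
  T[2,7] 'ccbdac' = {B}
  T[0,6] 'caccbda' = ∅
  T[1,7] 'accbdac' = {B}
  T[0,7] 'caccbdac' = {S}

Original NTs in T[0,7] deriving "caccbdac": ["S"]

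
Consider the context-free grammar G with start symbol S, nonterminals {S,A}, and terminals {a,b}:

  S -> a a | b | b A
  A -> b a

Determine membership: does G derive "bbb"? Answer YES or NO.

Convert to CNF:
  S -> T0 A | T1 T1 | b
  A -> T0 T1
  T0 -> b
  T1 -> a

CYK table (by increasing span):
  T[0,0] 'b' = {S,T0}  orig:{S}
  T[1,1] 'b' = {S,T0}  orig:{S}
  T[2,2] 'b' = {S,T0}  orig:{S}
  T[0,1] 'bb' = ∅
  T[1,2] 'bb' = ∅
  T[0,2] 'bbb' = ∅

S ∉ T[0,2] ⇒ NO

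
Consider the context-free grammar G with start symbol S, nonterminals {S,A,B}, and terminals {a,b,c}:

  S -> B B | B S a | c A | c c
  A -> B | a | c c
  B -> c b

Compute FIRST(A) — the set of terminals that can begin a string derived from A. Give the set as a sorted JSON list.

FIRST iteration:
round 1:
  A via A→a: +{a}
  A via A→c c: +{c}
  B via B→c b: +{c}
  S via S→B B: +{c}
  S: {c}  A: {a,c}  B: {c}
round 2: (stable)
  S: {c}  A: {a,c}  B: {c}

FIRST(A) = ["a", "c"]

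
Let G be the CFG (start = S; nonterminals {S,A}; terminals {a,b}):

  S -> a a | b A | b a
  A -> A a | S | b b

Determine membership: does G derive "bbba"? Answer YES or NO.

Convert to CNF:
  S -> T0 T0 | T1 A | T1 T0
  A -> A T0 | T0 T0 | T1 A | T1 T0 | T1 T1
  T0 -> a
  T1 -> b

Fill CYK table bottom-up:
  T[0,0] 'b' = {T1}  orig:{}
  T[1,1] 'b' = {T1}  orig:{}
  T[2,2] 'b' = {T1}  orig:{}
  T[3,3] 'a' = {T0}  orig:{}
  T[0,1] 'bb' = {A}
  T[1,2] 'bb' = {A}
  T[2,3] 'ba' = {A,S}
  T[0,2] 'bbb' = {A,S}
  T[1,3] 'bba' = {A,S}
  T[0,3] 'bbba' = {A,S}

S ∈ T[0,3] ⇒ YES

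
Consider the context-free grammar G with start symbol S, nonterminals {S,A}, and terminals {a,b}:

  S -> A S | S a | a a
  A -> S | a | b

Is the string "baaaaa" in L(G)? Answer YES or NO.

CNF form of G:
  S -> A S | S T0 | T0 T0
  A -> A S | S T0 | T0 T0 | a | b
  T0 -> a

CYK fill:
  T[0,0] 'b' = {A}
  T[1,1] 'a' = {A,T0}  orig:{A}
  T[2,2] 'a' = {A,T0}  orig:{A}
  T[3,3] 'a' = {A,T0}  orig:{A}
  T[4,4] 'a' = {A,T0}  orig:{A}
  T[5,5] 'a' = {A,T0}  orig:{A}
  T[0,1] 'ba' = ∅
  T[1,2] 'aa' = {A,S}
  T[2,3] 'aa' = {A,S}
  T[3,4] 'aa' = {A,S}
  T[4,5] 'aa' = {A,S}
  T[0,2] 'baa' = {A,S}
  T[1,3] 'aaa' = {A,S}
  T[2,4] 'aaa' = {A,S}
  T[3,5] 'aaa' = {A,S}
  T[0,3] 'baaa' = {A,S}
  T[1,4] 'aaaa' = {A,S}
  T[2,5] 'aaaa' = {A,S}
  T[0,4] 'baaaa' = {A,S}
  T[1,5] 'aaaaa' = {A,S}
  T[0,5] 'baaaaa' = {A,S}

S ∈ T[0,5] ⇒ YES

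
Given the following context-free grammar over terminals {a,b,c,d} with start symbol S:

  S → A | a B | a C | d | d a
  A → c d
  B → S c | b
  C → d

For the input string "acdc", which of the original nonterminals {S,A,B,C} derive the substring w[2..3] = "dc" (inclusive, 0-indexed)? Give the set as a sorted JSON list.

Convert to CNF:
  S -> T0 T1 | T1 T2 | T2 B | T2 C | d
  A -> T0 T1
  B -> S T0 | b
  C -> d
  T0 -> c
  T1 -> d
  T2 -> a

Fill CYK table bottom-up, restricted to cells inside w[2..3]:
  [2..2]={C,S,T1}  "d"  orig:{C,S}
  [3..3]={T0}  "c"  orig:{}
  [2..3]={B}  "dc"

Original NTs in T[2,3] deriving "dc": ["B"]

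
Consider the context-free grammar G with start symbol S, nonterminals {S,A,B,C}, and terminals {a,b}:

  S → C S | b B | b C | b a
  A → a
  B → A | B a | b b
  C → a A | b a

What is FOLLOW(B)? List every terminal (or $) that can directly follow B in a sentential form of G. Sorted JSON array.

FIRST iteration:
[1]
  A via A→a: +{a}
  B via B→A: +{a}
  B via B→b b: +{b}
  C via C→a A: +{a}
  C via C→b a: +{b}
  S via S→C S: +{a,b}
  S: {a,b}  A: {a}  B: {a,b}  C: {a,b}
[2] (stable)
  S: {a,b}  A: {a}  B: {a,b}  C: {a,b}

FOLLOW iteration:
initialize: $ ∈ FOLLOW(S)
[1]
  B→B a: FOLLOW(B) ⊇ FIRST(a) = {a}; new: +{a}
  S→C S: FOLLOW(C) ⊇ FIRST(S) = {a,b}; new: +{a,b}
  S→b B: FOLLOW(B) ⊇ FOLLOW(S) ⊇ {$}; new: +{$}
  S→b C: FOLLOW(C) ⊇ FOLLOW(S) ⊇ {$}; new: +{$}
  FOLLOW[S]={$}  FOLLOW[A]={}  FOLLOW[B]={$,a}  FOLLOW[C]={$,a,b}
[2]
  B→A: FOLLOW(A) ⊇ FOLLOW(B) ⊇ {$,a}; new: +{$,a}
  C→a A: FOLLOW(A) ⊇ FOLLOW(C) ⊇ {$,a,b}; new: +{b}
  FOLLOW[S]={$}  FOLLOW[A]={$,a,b}  FOLLOW[B]={$,a}  FOLLOW[C]={$,a,b}
[3] (stable)
  FOLLOW[S]={$}  FOLLOW[A]={$,a,b}  FOLLOW[B]={$,a}  FOLLOW[C]={$,a,b}

FOLLOW(B) = ["$", "a"]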